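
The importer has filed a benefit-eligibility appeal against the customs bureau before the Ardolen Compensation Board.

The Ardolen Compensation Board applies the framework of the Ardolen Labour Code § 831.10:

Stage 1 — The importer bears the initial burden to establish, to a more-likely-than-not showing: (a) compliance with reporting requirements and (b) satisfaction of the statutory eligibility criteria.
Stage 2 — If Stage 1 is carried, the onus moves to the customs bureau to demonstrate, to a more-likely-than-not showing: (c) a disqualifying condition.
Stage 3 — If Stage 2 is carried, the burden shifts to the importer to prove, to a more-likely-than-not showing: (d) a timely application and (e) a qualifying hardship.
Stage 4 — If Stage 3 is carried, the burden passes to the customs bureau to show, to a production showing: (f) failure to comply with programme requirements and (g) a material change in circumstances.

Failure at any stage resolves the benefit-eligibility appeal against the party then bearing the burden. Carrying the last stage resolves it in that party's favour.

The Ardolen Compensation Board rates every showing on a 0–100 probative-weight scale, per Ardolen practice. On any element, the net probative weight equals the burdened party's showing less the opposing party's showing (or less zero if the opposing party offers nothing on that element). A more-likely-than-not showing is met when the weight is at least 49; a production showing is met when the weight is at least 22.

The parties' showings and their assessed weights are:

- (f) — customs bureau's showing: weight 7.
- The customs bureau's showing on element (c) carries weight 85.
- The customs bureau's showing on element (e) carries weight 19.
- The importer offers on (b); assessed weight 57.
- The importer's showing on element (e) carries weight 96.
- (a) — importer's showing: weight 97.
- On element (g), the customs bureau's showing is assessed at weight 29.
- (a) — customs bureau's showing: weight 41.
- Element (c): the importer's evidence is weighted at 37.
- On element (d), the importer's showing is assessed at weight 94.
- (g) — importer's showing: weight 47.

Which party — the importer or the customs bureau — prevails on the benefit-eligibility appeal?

importer

Stage 1 (importer, a more-likely-than-not showing, weight is at least 49): (a) net 97−41=56 ≥ 49 — meets; (b) 57 ≥ 49 — meets.
  All elements met. The burden passes to the customs bureau.
Stage 2 (customs bureau, a more-likely-than-not showing, weight is at least 49): (c) net 85−37=48 < 49 — fails.
  Not every element is met, so the customs bureau fails to carry Stage 2.
So the importer prevails.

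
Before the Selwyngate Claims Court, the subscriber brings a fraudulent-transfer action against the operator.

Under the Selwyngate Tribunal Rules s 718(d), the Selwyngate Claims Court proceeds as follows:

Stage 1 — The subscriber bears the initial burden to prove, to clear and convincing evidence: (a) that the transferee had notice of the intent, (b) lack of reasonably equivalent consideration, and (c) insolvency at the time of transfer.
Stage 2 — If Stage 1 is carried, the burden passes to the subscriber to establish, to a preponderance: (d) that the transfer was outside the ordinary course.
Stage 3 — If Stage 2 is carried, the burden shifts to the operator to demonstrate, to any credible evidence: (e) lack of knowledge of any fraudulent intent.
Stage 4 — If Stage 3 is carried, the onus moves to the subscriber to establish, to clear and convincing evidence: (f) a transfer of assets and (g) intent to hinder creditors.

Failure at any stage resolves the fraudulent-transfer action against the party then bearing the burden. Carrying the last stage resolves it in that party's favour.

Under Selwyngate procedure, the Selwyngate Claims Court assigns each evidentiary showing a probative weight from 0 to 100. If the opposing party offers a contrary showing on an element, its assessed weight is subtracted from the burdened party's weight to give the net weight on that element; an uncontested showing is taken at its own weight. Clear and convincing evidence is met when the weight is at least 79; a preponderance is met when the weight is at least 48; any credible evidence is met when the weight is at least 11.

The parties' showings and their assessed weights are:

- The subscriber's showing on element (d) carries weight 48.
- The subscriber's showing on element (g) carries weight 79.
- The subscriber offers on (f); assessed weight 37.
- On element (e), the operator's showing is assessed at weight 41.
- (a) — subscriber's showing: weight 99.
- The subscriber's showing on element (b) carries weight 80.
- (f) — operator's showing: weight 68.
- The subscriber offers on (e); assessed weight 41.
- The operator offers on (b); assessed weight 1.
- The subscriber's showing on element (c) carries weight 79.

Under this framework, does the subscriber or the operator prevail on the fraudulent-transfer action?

subscriber

At Stage 1 the subscriber must meet clear and convincing evidence (weight is at least 79): on (a) the weight is 99, ≥ 79, so (a) meets the standard; on (b) the weight is 80 less the opposing 1 gives net 79, ≥ 79, so (b) meets the standard; on (c) the weight is 79, which does reach 79, so (c) meets the standard.
  All elements met. The subscriber retains the burden for Stage 2.
At Stage 2 the subscriber must meet a preponderance (weight is at least 48): on (d) the weight is 48, which does reach 48, so (d) meets the standard.
  The subscriber carries Stage 2; the operator now bears the burden.
At Stage 3 the operator must meet any credible evidence (weight is at least 11): on (e) the weight is 41 less the opposing 41 gives net 0, < 11, so (e) does not meet the standard.
  Stage 3 not carried; the operator fails its burden.
So the subscriber prevails.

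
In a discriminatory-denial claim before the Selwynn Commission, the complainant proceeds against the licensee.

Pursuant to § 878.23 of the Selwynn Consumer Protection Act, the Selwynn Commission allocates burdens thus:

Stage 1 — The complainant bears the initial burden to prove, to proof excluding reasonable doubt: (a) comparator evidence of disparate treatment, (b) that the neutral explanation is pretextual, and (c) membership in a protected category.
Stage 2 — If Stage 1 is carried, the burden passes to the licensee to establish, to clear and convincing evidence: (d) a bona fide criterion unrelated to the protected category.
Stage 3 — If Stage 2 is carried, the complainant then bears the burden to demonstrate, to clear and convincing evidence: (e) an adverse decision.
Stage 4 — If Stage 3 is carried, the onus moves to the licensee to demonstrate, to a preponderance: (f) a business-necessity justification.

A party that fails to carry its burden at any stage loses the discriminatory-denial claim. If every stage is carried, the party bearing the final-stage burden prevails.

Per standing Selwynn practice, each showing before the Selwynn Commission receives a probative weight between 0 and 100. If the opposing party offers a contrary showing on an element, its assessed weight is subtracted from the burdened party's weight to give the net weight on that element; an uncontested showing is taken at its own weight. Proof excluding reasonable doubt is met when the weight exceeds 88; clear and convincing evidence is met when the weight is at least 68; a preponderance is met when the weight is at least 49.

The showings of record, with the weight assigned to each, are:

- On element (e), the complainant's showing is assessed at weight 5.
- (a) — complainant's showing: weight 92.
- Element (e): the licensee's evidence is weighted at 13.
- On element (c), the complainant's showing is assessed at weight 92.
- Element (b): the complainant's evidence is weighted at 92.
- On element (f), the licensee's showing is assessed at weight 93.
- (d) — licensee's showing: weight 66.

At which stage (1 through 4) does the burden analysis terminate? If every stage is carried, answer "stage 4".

stage 2

Stage 1 (complainant, proof excluding reasonable doubt, weight exceeds 88): (a) 92 > 88 — meets; (b) 92 > 88 — meets; (c) 92 > 88 — meets.
  All elements met. The burden passes to the licensee.
Stage 2 (licensee, clear and convincing evidence, weight is at least 68): (d) 66 < 68 — fails.
  Not every element is met, so the licensee fails to carry Stage 2.
The analysis ends at Stage 2; the complainant prevails.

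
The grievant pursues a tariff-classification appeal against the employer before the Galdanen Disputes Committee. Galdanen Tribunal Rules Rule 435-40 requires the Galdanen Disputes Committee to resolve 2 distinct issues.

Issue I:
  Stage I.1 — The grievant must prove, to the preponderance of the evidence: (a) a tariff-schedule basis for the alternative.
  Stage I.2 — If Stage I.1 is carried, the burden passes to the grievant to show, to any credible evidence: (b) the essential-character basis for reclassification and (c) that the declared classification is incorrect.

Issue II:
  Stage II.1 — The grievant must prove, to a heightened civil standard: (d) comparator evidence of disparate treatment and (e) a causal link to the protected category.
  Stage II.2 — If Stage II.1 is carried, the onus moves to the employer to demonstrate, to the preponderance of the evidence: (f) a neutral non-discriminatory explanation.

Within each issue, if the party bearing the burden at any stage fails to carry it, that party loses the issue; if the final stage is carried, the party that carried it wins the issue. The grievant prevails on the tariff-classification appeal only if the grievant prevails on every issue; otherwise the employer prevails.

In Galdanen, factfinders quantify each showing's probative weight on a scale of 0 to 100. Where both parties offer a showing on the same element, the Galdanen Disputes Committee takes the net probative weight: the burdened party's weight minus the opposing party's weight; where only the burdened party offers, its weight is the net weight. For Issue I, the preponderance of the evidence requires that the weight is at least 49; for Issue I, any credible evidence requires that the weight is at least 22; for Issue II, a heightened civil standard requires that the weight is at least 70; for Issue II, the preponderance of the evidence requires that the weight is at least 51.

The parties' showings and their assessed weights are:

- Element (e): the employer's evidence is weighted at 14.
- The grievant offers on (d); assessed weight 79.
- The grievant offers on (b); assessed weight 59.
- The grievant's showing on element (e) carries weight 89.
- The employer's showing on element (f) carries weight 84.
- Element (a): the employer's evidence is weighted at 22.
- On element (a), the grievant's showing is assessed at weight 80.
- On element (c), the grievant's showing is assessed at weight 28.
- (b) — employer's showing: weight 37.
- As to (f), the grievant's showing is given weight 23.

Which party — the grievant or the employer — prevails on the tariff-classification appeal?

— Issue I —
At Stage I.1 the grievant must meet the preponderance of the evidence (weight is at least 49): on (a) the weight is 80 less the opposing 22 gives net 58, ≥ 49, so (a) meets the standard.
  Stage I.1 carried; the burden remains with the grievant.
At Stage I.2 the grievant must meet any credible evidence (weight is at least 22): on (b) the weight is 59 less the opposing 37 gives net 22, which does reach 22, so (b) meets the standard; on (c) the weight is 28, ≥ 22, so (c) meets the standard.
  The grievant carries the last stage.
Every stage carried; the grievant prevails on this issue.
— Issue II —
Stage II.1 (grievant, a heightened civil standard, weight is at least 70): (d) 79 ≥ 70 — meets; (e) net 89−14=75 ≥ 70 — meets.
  All elements met. The burden passes to the employer.
Stage II.2 (employer, the preponderance of the evidence, weight is at least 51): (f) net 84−23=61 ≥ 51 — meets.
  The employer carries the last stage.
Every stage carried; the employer prevails on this issue.
Per-issue: Issue I → grievant; Issue II → employer. The grievant must prevail on every issue; overall, the employer prevails.

employer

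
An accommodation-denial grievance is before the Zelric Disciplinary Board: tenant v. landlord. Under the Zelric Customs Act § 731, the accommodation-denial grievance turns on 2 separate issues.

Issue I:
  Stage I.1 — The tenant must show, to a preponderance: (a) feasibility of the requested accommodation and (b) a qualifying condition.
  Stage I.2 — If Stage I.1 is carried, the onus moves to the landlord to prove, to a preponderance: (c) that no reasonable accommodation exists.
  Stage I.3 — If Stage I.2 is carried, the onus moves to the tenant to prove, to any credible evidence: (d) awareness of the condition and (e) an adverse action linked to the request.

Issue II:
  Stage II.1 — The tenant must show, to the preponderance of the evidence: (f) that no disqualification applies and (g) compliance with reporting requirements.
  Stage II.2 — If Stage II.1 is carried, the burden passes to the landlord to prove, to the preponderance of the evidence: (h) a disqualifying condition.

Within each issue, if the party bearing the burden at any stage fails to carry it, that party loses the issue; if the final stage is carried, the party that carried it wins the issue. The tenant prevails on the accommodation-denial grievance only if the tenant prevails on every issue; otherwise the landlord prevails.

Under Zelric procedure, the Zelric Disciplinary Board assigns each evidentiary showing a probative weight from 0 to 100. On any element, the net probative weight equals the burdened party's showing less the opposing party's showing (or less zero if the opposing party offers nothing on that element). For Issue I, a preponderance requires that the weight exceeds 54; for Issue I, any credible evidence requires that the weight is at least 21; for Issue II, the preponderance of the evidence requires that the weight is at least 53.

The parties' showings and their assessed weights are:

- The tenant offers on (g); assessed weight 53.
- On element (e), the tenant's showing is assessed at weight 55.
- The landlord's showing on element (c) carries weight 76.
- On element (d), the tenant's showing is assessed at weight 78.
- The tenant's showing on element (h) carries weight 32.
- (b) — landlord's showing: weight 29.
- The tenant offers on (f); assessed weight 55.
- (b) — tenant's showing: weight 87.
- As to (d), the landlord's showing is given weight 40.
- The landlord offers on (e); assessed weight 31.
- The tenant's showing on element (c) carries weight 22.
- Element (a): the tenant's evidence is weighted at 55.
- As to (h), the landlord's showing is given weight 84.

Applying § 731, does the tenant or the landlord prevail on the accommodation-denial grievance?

— Issue I —
Stage I.1 — burden on tenant; standard: a preponderance (weight exceeds 54).
    (a): 55 > 54 [met]
    (b): 87 − 29 = 58 > 54 [met]
  The tenant carries Stage I.1; the landlord now bears the burden.
Stage I.2 — burden on landlord; standard: a preponderance (weight exceeds 54).
    (c): 76 − 22 = 54 ≤ 54 [not met]
  Stage I.2 not carried; the landlord fails its burden.
So the tenant prevails on this issue.
— Issue II —
Stage II.1 (tenant, the preponderance of the evidence, weight is at least 53): (f) 55 ≥ 53 — meets; (g) 53 ≥ 53 — meets.
  The tenant carries Stage II.1; the landlord now bears the burden.
Stage II.2 (landlord, the preponderance of the evidence, weight is at least 53): (h) net 84−32=52 < 53 — fails.
  Not every element is met, so the landlord fails to carry Stage II.2.
The tenant prevails on this issue.
Per-issue: Issue I → tenant; Issue II → tenant. The tenant must prevail on every issue; overall, the tenant prevails.

tenant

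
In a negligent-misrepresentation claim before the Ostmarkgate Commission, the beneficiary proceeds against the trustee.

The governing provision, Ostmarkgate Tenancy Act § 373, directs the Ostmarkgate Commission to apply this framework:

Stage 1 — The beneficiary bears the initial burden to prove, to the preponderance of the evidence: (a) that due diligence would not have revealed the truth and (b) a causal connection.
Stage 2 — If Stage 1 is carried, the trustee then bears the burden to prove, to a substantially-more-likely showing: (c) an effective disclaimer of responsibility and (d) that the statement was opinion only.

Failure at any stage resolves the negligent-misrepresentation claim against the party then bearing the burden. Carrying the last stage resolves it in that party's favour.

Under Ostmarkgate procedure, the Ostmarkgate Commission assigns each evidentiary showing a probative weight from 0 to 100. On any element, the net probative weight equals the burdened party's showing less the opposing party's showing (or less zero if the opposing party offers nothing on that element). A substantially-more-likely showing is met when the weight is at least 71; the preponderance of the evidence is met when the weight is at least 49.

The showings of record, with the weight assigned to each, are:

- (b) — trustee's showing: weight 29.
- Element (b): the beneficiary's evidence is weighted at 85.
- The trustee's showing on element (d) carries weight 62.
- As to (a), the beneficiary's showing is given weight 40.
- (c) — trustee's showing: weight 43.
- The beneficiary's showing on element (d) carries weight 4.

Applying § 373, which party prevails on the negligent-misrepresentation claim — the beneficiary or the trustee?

At Stage 1 the beneficiary must meet the preponderance of the evidence (weight is at least 49): on (a) the weight is 40, which does not reach 49, so (a) does not meet the standard; on (b) the weight is 85 less the opposing 29 gives net 56, ≥ 49, so (b) meets the standard.
  Stage 1 not carried; the beneficiary fails its burden.
The trustee prevails.

trustee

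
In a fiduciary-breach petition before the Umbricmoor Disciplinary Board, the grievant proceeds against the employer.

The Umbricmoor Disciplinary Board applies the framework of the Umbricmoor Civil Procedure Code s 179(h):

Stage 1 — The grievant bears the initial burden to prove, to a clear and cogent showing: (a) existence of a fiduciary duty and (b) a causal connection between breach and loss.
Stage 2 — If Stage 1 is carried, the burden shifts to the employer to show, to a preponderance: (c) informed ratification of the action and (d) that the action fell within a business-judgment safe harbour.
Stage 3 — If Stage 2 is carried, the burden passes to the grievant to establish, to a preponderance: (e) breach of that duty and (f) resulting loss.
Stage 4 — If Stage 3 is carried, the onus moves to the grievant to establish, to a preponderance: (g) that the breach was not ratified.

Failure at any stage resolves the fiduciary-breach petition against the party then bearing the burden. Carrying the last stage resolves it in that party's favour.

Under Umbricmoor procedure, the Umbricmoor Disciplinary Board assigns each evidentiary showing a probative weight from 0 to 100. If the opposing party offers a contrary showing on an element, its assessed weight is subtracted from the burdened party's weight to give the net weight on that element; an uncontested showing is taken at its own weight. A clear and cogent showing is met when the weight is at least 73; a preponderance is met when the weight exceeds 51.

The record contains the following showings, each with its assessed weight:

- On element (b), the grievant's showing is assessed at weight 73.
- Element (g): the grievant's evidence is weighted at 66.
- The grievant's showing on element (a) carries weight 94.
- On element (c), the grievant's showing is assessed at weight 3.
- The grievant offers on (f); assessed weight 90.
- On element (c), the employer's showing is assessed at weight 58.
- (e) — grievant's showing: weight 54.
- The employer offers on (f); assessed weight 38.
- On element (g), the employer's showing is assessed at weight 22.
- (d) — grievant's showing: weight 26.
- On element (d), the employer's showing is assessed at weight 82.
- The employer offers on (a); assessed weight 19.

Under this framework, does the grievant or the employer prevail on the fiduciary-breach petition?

employer

Stage 1 — burden on grievant; standard: a clear and cogent showing (weight is at least 73).
    (a): 94 − 19 = 75 ≥ 73 [met]
    (b): 73 ≥ 73 [met]
  Stage 1 carried; the burden shifts to the employer.
Stage 2 — burden on employer; standard: a preponderance (weight exceeds 51).
    (c): 58 − 3 = 55 > 51 [met]
    (d): 82 − 26 = 56 > 51 [met]
  Stage 2 is satisfied; the onus moves to the grievant.
Stage 3 — burden on grievant; standard: a preponderance (weight exceeds 51).
    (e): 54 > 51 [met]
    (f): 90 − 38 = 52 > 51 [met]
  Stage 3 carried; the burden remains with the grievant.
Stage 4 — burden on grievant; standard: a preponderance (weight exceeds 51).
    (g): 66 − 22 = 44 ≤ 51 [not met]
  Not every element is met, so the grievant fails to carry Stage 4.
So the employer prevails.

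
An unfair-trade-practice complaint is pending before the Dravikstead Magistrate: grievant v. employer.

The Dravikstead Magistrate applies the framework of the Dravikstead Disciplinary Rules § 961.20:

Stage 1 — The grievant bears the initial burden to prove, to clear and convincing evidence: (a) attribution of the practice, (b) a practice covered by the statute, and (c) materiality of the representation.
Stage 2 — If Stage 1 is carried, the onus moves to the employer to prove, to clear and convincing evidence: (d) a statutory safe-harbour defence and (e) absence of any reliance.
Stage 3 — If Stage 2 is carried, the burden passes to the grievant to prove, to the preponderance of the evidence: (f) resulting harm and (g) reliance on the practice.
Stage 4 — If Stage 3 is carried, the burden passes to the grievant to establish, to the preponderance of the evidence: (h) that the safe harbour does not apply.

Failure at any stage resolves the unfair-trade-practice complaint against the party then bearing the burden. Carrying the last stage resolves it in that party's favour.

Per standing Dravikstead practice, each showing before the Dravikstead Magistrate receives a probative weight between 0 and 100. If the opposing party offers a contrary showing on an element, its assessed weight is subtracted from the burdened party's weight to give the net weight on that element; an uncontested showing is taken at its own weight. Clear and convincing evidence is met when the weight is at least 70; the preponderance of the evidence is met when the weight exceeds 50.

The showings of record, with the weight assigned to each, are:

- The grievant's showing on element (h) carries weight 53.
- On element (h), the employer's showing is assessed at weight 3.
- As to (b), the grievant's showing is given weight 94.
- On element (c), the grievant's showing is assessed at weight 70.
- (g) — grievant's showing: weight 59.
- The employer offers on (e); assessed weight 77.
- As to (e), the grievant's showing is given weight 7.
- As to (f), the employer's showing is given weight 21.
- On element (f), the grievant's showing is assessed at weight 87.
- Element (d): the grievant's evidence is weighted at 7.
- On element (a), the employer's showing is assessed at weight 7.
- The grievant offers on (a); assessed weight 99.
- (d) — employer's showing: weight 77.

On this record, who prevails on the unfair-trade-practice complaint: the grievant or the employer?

At Stage 1 the grievant must meet clear and convincing evidence (weight is at least 70): on (a) the weight is 99 less the opposing 7 gives net 92, ≥ 70, so (a) meets the standard; on (b) the weight is 94, ≥ 70, so (b) meets the standard; on (c) the weight is 70, which does reach 70, so (c) meets the standard.
  Stage 1 carried; the burden shifts to the employer.
At Stage 2 the employer must meet clear and convincing evidence (weight is at least 70): on (d) the weight is 77 less the opposing 7 gives net 70, which does reach 70, so (d) meets the standard; on (e) the weight is 77 less the opposing 7 gives net 70, ≥ 70, so (e) meets the standard.
  The employer carries Stage 2; the grievant now bears the burden.
At Stage 3 the grievant must meet the preponderance of the evidence (weight exceeds 50): on (f) the weight is 87 less the opposing 21 gives net 66, which does exceed 50, so (f) meets the standard; on (g) the weight is 59, > 50, so (g) meets the standard.
  Stage 3 carried; the burden remains with the grievant.
At Stage 4 the grievant must meet the preponderance of the evidence (weight exceeds 50): on (h) the weight is 53 less the opposing 3 gives net 50, which does not exceed 50, so (h) does not meet the standard.
  Not every element is met, so the grievant fails to carry Stage 4.
The employer prevails.

employer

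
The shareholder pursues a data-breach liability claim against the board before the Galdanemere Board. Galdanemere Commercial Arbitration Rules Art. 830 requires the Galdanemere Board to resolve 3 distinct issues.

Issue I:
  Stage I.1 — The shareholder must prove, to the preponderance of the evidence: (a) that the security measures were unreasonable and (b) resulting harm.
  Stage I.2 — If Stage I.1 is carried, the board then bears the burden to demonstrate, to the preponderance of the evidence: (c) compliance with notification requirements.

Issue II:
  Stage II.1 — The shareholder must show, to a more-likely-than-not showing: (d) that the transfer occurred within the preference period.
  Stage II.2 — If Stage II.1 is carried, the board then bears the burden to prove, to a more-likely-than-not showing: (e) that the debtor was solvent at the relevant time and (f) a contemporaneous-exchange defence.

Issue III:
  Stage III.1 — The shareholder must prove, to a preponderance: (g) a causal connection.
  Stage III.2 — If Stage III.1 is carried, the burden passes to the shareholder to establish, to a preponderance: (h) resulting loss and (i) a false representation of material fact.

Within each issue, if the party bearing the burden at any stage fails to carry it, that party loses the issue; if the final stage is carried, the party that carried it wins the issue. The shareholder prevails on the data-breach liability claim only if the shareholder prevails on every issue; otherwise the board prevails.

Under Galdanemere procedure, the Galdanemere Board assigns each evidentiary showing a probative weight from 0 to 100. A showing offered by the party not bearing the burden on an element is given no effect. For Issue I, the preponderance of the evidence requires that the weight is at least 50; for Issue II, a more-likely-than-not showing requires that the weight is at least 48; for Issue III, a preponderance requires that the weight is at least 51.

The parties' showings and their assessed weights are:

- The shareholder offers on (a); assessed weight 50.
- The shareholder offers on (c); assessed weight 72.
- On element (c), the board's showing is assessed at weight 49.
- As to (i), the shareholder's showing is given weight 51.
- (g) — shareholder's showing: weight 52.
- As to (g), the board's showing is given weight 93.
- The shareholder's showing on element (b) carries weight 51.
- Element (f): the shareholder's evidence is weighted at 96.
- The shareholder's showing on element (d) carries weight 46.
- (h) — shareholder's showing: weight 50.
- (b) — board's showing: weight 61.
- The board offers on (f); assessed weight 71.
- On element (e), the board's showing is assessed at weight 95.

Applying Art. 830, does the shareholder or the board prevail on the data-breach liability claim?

board

— Issue I —
Stage I.1 (shareholder, the preponderance of the evidence, weight is at least 50): (a) 50 ≥ 50 — meets; (b) 51 (board's 61 disregarded) ≥ 50 — meets.
  All elements met. The burden passes to the board.
Stage I.2 (board, the preponderance of the evidence, weight is at least 50): (c) 49 (shareholder's 72 disregarded) < 50 — fails.
  Not every element is met, so the board fails to carry Stage I.2.
The analysis ends at Stage I.2; the shareholder prevails on this issue.
— Issue II —
Stage II.1 — burden on shareholder; standard: a more-likely-than-not showing (weight is at least 48).
    (d): 46 < 48 [not met]
  The shareholder does not carry Stage II.1.
The board prevails on this issue.
— Issue III —
Stage III.1 — burden on shareholder; standard: a preponderance (weight is at least 51).
    (g): 52 (board's 93 disregarded) ≥ 51 [met]
  All elements met. The shareholder retains the burden for Stage III.2.
Stage III.2 — burden on shareholder; standard: a preponderance (weight is at least 51).
    (h): 50 < 51 [not met]
    (i): 51 ≥ 51 [met]
  Not every element is met, so the shareholder fails to carry Stage III.2.
The analysis ends at Stage III.2; the board prevails on this issue.
Per-issue: Issue I → shareholder; Issue II → board; Issue III → board. The shareholder must prevail on every issue; overall, the board prevails.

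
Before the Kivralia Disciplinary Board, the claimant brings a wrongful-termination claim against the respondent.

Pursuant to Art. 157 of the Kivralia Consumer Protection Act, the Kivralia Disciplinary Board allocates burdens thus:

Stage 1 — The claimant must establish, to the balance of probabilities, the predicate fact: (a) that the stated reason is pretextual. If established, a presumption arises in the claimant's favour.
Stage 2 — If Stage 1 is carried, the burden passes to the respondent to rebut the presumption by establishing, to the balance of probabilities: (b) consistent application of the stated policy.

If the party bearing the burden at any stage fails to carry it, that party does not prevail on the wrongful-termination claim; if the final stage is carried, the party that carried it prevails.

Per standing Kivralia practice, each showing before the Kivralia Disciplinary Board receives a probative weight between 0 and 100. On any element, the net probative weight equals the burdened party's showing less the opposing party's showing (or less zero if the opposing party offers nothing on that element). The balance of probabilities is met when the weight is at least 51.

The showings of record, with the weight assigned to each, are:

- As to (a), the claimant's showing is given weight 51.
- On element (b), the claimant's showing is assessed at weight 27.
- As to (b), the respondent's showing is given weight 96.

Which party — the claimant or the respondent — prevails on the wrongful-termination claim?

Stage 1 (claimant, the balance of probabilities, weight is at least 51): (a) 51 ≥ 51 — meets.
  Stage 1 is satisfied; the onus moves to the respondent.
Stage 2 (respondent, the balance of probabilities, weight is at least 51): (b) net 96−27=69 ≥ 51 — meets.
  All elements met at the final stage.
With every stage satisfied, the respondent prevails.

respondent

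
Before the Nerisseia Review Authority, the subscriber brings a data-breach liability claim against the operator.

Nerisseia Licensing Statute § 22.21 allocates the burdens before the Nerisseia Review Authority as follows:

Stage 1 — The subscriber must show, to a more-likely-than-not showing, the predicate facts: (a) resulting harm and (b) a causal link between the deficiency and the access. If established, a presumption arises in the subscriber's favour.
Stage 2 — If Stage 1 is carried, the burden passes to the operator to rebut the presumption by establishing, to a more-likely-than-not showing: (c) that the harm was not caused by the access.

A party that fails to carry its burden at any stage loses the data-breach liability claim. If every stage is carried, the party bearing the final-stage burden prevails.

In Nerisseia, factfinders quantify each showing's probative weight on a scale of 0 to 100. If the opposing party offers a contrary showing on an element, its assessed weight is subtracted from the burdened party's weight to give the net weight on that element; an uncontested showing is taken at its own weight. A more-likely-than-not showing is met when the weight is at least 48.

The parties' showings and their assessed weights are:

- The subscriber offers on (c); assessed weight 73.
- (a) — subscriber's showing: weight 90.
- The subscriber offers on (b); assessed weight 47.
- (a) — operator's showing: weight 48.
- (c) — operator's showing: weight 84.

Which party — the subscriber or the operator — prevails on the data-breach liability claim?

Stage 1 — burden on subscriber; standard: a more-likely-than-not showing (weight is at least 48).
    (a): 90 − 48 = 42 < 48 [not met]
    (b): 47 < 48 [not met]
  Stage 1 not carried; the subscriber fails its burden.
The analysis ends at Stage 1; the operator prevails.

operator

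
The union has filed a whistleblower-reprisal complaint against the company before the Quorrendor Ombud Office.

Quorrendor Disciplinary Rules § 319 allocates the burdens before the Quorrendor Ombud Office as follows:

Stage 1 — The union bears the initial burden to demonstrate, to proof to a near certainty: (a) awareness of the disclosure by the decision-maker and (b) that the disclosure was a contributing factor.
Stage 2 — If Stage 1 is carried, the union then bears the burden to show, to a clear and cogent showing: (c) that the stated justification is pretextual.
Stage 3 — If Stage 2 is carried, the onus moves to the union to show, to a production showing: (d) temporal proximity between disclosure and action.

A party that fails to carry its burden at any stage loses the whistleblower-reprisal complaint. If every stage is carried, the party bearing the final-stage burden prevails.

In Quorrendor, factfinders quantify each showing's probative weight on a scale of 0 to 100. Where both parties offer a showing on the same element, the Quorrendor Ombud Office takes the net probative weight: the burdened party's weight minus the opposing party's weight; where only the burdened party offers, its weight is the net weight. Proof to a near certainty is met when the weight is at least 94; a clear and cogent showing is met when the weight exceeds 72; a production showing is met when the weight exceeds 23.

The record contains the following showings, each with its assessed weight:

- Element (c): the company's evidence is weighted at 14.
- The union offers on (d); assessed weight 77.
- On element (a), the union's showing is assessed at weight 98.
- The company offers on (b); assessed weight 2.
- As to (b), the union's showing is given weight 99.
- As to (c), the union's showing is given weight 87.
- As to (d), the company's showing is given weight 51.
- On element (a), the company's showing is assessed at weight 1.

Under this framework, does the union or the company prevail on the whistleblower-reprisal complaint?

union

Stage 1 — burden on union; standard: proof to a near certainty (weight is at least 94).
    (a): 98 − 1 = 97 ≥ 94 [met]
    (b): 99 − 2 = 97 ≥ 94 [met]
  Stage 1 carried; the burden remains with the union.
Stage 2 — burden on union; standard: a clear and cogent showing (weight exceeds 72).
    (c): 87 − 14 = 73 > 72 [met]
  Stage 2 carried; the burden remains with the union.
Stage 3 — burden on union; standard: a production showing (weight exceeds 23).
    (d): 77 − 51 = 26 > 23 [met]
  All elements met at the final stage.
Every stage carried; the union prevails.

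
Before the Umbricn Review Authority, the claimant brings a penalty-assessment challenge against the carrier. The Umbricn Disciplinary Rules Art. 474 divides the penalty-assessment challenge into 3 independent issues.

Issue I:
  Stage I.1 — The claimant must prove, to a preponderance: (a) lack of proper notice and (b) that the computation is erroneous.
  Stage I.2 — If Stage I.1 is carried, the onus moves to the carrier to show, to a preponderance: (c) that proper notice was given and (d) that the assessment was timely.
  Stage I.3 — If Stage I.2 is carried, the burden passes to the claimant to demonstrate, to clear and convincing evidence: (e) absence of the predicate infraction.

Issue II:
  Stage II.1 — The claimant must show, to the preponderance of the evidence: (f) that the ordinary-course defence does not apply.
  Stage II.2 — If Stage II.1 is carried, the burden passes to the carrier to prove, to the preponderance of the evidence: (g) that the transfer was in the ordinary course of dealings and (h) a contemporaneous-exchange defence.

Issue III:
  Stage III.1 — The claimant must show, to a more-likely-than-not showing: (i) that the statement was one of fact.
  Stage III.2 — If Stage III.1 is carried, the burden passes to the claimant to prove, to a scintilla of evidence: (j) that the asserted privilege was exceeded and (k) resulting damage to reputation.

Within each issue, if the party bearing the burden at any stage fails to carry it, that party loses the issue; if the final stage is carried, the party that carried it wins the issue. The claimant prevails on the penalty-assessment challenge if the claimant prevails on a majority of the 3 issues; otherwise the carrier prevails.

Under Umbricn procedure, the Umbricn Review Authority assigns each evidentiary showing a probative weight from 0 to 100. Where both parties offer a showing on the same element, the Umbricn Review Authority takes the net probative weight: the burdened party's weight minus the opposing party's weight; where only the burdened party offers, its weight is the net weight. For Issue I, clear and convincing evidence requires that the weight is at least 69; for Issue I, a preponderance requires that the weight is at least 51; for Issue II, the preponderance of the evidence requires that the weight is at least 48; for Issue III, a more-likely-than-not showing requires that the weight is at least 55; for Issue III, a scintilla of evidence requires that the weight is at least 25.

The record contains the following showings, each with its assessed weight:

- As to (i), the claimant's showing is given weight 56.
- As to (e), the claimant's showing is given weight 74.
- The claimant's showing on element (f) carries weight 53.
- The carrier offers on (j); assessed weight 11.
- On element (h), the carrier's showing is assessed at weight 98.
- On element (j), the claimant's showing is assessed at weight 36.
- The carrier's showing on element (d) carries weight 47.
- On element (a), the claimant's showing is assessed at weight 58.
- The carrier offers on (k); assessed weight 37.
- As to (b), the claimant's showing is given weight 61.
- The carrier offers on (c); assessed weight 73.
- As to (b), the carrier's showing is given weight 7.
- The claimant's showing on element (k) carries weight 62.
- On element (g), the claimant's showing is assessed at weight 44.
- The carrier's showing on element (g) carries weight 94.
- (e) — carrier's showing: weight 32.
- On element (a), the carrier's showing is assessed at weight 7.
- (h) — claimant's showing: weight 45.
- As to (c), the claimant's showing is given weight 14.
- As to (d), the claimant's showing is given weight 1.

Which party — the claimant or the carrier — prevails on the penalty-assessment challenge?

— Issue I —
Stage I.1 (claimant, a preponderance, weight is at least 51): (a) net 58−7=51 ≥ 51 — meets; (b) net 61−7=54 ≥ 51 — meets.
  The claimant carries Stage I.1; the carrier now bears the burden.
Stage I.2 (carrier, a preponderance, weight is at least 51): (c) net 73−14=59 ≥ 51 — meets; (d) net 47−1=46 < 51 — fails.
  Not every element is met, so the carrier fails to carry Stage I.2.
So the claimant prevails on this issue.
— Issue II —
Stage II.1 — burden on claimant; standard: the preponderance of the evidence (weight is at least 48).
    (f): 53 ≥ 48 [met]
  The claimant carries Stage II.1; the carrier now bears the burden.
Stage II.2 — burden on carrier; standard: the preponderance of the evidence (weight is at least 48).
    (g): 94 − 44 = 50 ≥ 48 [met]
    (h): 98 − 45 = 53 ≥ 48 [met]
  All elements met at the final stage.
With every stage satisfied, the carrier prevails on this issue.
— Issue III —
At Stage III.1 the claimant must meet a more-likely-than-not showing (weight is at least 55): on (i) the weight is 56, which does reach 55, so (i) meets the standard.
  All elements met. The claimant retains the burden for Stage III.2.
At Stage III.2 the claimant must meet a scintilla of evidence (weight is at least 25): on (j) the weight is 36 less the opposing 11 gives net 25, which does reach 25, so (j) meets the standard; on (k) the weight is 62 less the opposing 37 gives net 25, ≥ 25, so (k) meets the standard.
  All elements met at the final stage.
With every stage satisfied, the claimant prevails on this issue.
Per-issue: Issue I → claimant; Issue II → carrier; Issue III → claimant. The claimant must prevail on a majority of issues; overall, the claimant prevails.

claimant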